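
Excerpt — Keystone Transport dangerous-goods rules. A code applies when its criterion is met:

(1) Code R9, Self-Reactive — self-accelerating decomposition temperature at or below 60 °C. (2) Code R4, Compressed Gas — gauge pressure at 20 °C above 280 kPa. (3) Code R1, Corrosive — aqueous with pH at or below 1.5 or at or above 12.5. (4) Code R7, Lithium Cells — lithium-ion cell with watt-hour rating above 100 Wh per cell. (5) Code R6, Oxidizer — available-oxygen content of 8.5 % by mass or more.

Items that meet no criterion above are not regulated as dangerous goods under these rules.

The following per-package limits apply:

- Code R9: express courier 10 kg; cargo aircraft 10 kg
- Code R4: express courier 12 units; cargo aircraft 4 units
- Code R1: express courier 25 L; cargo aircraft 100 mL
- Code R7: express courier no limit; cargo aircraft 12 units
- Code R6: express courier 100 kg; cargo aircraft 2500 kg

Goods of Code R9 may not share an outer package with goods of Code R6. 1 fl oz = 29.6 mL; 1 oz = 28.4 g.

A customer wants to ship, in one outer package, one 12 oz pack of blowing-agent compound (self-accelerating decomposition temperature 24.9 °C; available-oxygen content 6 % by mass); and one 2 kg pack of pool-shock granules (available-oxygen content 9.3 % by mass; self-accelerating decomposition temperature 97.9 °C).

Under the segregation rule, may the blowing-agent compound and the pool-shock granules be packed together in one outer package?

No

Blowing-agent compound: self-accelerating decomposition temperature 24.9 °C ≤ 60 °C → Code R9 (Self-Reactive).
Pool-shock granules: available-oxygen content 9.3 % by mass ≥ 8.5 % by mass → Code R6 (Oxidizer).
Code R9 and Code R6 may not share an outer package.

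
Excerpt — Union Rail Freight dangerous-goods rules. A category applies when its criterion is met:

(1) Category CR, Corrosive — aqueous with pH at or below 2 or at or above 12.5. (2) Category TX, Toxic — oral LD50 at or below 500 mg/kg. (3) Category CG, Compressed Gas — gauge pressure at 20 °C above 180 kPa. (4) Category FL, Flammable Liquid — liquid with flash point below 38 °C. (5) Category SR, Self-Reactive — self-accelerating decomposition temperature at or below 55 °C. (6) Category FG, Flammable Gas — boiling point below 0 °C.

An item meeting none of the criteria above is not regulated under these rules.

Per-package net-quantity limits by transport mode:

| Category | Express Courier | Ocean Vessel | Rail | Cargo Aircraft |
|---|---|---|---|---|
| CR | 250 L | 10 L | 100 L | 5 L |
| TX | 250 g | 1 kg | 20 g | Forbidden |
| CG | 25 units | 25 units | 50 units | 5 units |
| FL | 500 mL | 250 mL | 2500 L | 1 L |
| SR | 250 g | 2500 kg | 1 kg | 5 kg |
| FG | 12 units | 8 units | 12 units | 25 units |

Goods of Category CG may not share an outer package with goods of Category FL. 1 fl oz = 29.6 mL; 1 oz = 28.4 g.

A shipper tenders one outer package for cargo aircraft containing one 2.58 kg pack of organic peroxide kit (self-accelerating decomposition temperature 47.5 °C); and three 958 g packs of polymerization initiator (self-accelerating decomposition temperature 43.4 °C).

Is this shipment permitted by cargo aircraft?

With self-accelerating decomposition temperature 47.5 °C (≤ 55 °C), the organic peroxide kit falls in Category SR.
The polymerization initiator has self-accelerating decomposition temperature 43.4 °C, which is ≤ 55 °C, so it is Category SR (Self-Reactive).
Category SR net quantity: 2.58 kg + (three 958 g packs = 2.874 kg) = 5.454 kg.
5.454 kg exceeds the cargo aircraft limit of 5 kg for Category SR.

No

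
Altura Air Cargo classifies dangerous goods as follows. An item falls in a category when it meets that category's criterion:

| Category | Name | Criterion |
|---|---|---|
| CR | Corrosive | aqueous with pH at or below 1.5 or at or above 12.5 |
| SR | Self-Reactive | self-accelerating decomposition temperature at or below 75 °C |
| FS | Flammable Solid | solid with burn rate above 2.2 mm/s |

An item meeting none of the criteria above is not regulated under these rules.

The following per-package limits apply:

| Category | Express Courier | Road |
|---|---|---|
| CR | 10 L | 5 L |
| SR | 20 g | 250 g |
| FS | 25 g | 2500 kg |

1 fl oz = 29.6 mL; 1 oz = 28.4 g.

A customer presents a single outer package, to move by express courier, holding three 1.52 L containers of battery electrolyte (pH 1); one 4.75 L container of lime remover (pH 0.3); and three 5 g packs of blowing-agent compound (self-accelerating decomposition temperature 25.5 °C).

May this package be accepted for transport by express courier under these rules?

Yes

Battery electrolyte: pH 1 ≤ 1.5 → Category CR (Corrosive).
With pH 0.3 (≤ 1.5), the lime remover falls in Category CR.
Self-accelerating decomposition temperature 25.5 °C meets the Category SR criterion (Self-Reactive), so the blowing-agent compound is Category SR.
Category CR net quantity: (three 1.52 L containers = 4.56 L) + 4.75 L = 9.31 L.
9.31 L is within the express courier limit of 10 L for Category CR.
Category SR quantity: three 5 g packs = 15 g.
15 g is within the express courier limit of 20 g for Category SR.
Every hazard category is within its express courier limit and no segregation rule is violated.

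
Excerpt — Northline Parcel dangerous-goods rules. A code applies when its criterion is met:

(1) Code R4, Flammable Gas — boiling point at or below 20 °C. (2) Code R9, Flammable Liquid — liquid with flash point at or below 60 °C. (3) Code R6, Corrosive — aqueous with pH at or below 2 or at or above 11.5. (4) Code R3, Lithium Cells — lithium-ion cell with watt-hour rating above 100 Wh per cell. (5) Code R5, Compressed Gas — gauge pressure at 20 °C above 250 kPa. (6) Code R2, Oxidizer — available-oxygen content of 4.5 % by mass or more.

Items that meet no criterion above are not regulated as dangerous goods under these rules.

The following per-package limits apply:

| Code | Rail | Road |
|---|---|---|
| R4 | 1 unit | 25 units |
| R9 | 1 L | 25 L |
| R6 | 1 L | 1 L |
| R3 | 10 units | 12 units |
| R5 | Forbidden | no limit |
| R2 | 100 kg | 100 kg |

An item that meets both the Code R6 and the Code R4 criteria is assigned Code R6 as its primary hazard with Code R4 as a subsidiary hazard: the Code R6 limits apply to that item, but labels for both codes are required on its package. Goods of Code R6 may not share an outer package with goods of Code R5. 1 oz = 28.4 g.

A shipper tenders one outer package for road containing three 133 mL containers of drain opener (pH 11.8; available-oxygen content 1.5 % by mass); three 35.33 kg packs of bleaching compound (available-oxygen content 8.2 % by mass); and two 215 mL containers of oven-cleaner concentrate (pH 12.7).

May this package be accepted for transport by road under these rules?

Drain opener: pH 11.8 ≥ 11.5 → Code R6 (Corrosive).
Bleaching compound: available-oxygen content 8.2 % by mass ≥ 4.5 % by mass → Code R2 (Oxidizer).
pH 12.7 meets the Code R6 criterion (Corrosive), so the oven-cleaner concentrate is Code R6.
Code R2 quantity: three 35.33 kg packs = 105.99 kg.
105.99 kg exceeds the road limit of 100 kg for Code R2.
Total Code R6: (three 133 mL containers = 399 mL) + (two 215 mL containers = 430 mL) = 829 mL.
829 mL is within the road limit of 1 L for Code R6.
The segregation rule (Code R6 with Code R5) does not apply to Code R2 with Code R6.

No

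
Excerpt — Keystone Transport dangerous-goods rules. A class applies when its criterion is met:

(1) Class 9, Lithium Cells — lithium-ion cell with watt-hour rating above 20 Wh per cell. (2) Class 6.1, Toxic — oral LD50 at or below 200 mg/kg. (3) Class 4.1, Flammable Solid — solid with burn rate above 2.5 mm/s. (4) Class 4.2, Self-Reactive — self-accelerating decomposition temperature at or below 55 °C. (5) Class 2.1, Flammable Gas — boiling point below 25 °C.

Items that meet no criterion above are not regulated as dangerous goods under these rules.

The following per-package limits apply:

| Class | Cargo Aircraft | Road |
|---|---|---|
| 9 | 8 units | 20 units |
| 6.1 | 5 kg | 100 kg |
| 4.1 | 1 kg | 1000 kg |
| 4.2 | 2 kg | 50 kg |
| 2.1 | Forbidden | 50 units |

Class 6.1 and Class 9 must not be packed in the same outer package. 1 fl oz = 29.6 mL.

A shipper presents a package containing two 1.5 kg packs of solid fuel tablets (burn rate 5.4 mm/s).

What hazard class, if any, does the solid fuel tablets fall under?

Class 4.1

The solid fuel tablets have burn rate 5.4 mm/s, which is > 2.5 mm/s, so they are Class 4.1 (Flammable Solid).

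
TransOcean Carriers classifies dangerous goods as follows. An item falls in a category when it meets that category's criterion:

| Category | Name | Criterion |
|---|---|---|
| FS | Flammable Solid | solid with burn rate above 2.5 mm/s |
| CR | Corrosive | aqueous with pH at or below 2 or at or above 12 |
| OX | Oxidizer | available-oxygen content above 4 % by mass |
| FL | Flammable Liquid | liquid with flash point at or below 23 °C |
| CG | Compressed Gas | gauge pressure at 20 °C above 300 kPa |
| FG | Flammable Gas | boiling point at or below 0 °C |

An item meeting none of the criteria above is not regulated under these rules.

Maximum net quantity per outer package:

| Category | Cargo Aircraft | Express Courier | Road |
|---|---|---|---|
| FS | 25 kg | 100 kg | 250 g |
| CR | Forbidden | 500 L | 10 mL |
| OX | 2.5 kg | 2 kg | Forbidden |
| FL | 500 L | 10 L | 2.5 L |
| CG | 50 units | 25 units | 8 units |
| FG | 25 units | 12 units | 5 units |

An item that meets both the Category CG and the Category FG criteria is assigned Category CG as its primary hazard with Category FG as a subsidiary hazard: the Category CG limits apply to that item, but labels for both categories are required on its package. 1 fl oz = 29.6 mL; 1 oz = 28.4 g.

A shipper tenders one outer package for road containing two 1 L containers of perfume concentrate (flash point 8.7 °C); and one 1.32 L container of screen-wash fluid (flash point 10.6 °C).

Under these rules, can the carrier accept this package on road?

No

Perfume concentrate: flash point 8.7 °C ≤ 23 °C → Category FL (Flammable Liquid).
Screen-wash fluid: flash point 10.6 °C ≤ 23 °C → Category FL (Flammable Liquid).
Category FL net quantity: (two 1 L containers = 2 L) + 1.32 L = 3.32 L.
That exceeds the Category FL road limit of 2.5 L.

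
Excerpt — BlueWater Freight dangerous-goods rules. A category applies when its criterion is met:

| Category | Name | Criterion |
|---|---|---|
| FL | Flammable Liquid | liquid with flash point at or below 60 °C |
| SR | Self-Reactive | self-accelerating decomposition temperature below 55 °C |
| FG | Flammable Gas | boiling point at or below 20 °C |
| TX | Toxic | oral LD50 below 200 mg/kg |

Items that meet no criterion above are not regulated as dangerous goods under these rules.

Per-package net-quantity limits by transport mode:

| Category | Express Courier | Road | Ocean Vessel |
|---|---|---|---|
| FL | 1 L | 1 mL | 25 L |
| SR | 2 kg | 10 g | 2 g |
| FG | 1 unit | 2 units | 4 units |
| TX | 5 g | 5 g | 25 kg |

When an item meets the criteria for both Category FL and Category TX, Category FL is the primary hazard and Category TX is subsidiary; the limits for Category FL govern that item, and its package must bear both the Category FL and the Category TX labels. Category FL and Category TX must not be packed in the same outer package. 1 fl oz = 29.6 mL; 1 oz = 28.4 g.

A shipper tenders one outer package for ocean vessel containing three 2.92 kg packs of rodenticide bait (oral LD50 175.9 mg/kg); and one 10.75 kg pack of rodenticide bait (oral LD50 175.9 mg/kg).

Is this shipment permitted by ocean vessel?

The rodenticide bait has oral LD50 175.9 mg/kg, which is < 200 mg/kg, so it is Category TX (Toxic).
Rodenticide bait: oral LD50 175.9 mg/kg < 200 mg/kg → Category TX (Toxic).
Total Category TX: (three 2.92 kg packs = 8.76 kg) + 10.75 kg = 19.51 kg.
19.51 kg ≤ 25 kg (ocean vessel limit, Category TX) — within limit.

Yes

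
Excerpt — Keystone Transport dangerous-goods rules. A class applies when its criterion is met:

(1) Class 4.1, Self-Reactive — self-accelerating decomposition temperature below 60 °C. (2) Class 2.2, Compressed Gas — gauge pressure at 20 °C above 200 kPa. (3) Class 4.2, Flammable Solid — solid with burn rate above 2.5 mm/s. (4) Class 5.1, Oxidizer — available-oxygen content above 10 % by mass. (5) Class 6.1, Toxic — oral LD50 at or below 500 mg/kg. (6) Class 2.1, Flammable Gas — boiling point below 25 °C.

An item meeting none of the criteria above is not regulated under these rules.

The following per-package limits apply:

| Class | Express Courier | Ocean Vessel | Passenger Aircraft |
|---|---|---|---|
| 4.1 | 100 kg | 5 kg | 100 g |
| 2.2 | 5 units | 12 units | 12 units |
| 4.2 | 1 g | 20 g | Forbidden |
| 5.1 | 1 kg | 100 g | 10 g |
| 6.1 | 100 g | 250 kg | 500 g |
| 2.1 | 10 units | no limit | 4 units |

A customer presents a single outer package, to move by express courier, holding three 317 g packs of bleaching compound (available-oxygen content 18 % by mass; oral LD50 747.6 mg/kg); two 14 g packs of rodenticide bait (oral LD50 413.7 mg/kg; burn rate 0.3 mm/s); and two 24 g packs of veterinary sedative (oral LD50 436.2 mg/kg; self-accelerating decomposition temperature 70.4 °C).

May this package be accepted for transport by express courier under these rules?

Yes

With available-oxygen content 18 % by mass (> 10 % by mass), the bleaching compound falls in Class 5.1.
With oral LD50 413.7 mg/kg (≤ 500 mg/kg), the rodenticide bait falls in Class 6.1.
The veterinary sedative has oral LD50 436.2 mg/kg, which is ≤ 500 mg/kg, so it is Class 6.1 (Toxic).
Total Class 6.1: (two 14 g packs = 28 g) + (two 24 g packs = 48 g) = 76 g.
76 g ≤ 100 g (express courier limit, Class 6.1) — within limit.
Class 5.1 quantity: three 317 g packs = 951 g.
That is within the Class 5.1 express courier limit of 1 kg.
Every hazard class is within its express courier limit and no segregation rule is violated.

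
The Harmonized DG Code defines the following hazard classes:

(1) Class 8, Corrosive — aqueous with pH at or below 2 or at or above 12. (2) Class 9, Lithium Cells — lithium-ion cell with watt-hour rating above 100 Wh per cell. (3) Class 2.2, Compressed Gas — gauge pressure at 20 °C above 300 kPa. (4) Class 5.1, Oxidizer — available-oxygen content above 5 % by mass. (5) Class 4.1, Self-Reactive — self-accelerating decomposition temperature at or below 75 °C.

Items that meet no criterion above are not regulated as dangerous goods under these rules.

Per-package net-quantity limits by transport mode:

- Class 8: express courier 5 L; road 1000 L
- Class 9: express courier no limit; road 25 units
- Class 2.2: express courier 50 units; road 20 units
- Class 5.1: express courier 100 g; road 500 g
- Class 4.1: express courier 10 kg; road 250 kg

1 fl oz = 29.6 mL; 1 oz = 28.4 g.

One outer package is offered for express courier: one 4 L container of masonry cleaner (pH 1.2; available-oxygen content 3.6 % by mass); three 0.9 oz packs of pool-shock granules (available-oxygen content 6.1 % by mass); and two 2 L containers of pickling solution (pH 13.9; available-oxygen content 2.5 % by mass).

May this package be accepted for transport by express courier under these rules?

Masonry cleaner: pH 1.2 ≤ 2 → Class 8 (Corrosive).
The pool-shock granules have available-oxygen content 6.1 % by mass, which is > 5 % by mass, so they are Class 5.1 (Oxidizer).
The pickling solution has pH 13.9, which is ≥ 12, so it is Class 8 (Corrosive).
Class 8 net quantity: 4 L + (two 2 L containers = 4 L) = 8 L.
That exceeds the Class 8 express courier limit of 5 L.
Class 5.1 quantity: three 0.9 oz packs = 76.68 g.
76.68 g ≤ 100 g (express courier limit, Class 5.1) — within limit.

No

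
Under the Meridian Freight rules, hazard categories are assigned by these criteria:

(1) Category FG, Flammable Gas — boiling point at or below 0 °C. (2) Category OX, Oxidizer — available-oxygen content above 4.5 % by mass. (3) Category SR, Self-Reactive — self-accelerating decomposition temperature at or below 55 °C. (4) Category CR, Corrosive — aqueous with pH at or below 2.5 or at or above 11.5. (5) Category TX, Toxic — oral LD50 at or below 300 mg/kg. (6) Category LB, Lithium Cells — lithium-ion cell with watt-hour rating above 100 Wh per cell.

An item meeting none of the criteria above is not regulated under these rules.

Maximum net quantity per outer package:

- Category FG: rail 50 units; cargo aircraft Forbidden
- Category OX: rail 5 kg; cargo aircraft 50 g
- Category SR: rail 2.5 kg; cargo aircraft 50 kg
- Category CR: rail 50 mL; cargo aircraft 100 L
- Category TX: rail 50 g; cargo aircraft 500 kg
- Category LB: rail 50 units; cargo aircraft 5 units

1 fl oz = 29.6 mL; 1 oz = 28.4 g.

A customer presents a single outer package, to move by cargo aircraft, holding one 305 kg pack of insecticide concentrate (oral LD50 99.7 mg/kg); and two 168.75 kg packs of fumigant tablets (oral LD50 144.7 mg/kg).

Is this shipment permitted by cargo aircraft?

No

The insecticide concentrate has oral LD50 99.7 mg/kg, which is ≤ 300 mg/kg, so it is Category TX (Toxic).
Fumigant tablets: oral LD50 144.7 mg/kg ≤ 300 mg/kg → Category TX (Toxic).
Total Category TX: 305 kg + (two 168.75 kg packs = 337.5 kg) = 642.5 kg.
642.5 kg exceeds the cargo aircraft limit of 500 kg for Category TX.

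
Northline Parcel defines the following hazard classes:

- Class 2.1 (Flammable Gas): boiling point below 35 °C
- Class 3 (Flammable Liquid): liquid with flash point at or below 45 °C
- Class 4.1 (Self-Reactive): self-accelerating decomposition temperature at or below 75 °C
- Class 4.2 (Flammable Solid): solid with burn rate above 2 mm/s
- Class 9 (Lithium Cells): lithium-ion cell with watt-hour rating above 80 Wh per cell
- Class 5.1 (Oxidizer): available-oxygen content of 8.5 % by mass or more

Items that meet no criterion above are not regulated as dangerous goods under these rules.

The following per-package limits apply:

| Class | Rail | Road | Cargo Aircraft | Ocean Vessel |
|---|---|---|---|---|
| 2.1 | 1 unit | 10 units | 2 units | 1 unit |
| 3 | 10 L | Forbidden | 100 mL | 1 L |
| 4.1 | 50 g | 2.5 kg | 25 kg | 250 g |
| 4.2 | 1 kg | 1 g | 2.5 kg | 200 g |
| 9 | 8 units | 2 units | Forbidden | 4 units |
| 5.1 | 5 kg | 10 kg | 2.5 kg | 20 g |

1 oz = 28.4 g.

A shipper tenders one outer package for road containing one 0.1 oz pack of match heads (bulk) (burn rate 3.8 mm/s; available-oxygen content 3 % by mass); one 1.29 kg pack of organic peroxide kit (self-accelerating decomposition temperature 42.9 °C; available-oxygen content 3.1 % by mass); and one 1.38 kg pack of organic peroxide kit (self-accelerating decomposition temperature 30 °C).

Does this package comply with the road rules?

No

With burn rate 3.8 mm/s (> 2 mm/s), the match heads (bulk) fall in Class 4.2.
Organic peroxide kit: self-accelerating decomposition temperature 42.9 °C ≤ 75 °C → Class 4.1 (Self-Reactive).
The organic peroxide kit has self-accelerating decomposition temperature 30 °C, which is ≤ 75 °C, so it is Class 4.1 (Self-Reactive).
Class 4.2 quantity: one 0.1 oz pack = 2.84 g.
That exceeds the Class 4.2 road limit of 1 g.
Total Class 4.1: 1.29 kg + 1.38 kg = 2.67 kg.
2.67 kg > 2.5 kg (road limit, Class 4.1) — over the limit.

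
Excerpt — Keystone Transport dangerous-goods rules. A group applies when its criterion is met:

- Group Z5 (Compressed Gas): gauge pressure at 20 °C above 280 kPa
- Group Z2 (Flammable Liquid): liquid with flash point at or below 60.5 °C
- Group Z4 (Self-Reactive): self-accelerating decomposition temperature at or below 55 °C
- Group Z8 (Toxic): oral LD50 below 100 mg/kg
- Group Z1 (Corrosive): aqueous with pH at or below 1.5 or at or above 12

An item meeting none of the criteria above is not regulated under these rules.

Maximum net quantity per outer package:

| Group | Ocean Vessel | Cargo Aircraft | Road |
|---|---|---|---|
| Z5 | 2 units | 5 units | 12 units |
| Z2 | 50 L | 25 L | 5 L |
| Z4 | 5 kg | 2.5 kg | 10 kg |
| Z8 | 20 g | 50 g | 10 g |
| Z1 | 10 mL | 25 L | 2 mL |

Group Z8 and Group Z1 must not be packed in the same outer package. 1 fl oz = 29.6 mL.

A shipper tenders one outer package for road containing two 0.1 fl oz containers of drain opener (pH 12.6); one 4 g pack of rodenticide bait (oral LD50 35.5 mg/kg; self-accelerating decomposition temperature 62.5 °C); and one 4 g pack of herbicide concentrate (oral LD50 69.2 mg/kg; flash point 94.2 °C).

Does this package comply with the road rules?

Drain opener: pH 12.6 ≥ 12 → Group Z1 (Corrosive).
With oral LD50 35.5 mg/kg (< 100 mg/kg), the rodenticide bait falls in Group Z8.
Herbicide concentrate: oral LD50 69.2 mg/kg < 100 mg/kg → Group Z8 (Toxic).
Total Group Z8: 4 g + 4 g = 8 g.
8 g ≤ 10 g (road limit, Group Z8) — within limit.
Group Z1 quantity: two 0.1 fl oz containers = 5.92 mL.
5.92 mL exceeds the road limit of 2 mL for Group Z1.
Group Z8 and Group Z1 may not share an outer package.

No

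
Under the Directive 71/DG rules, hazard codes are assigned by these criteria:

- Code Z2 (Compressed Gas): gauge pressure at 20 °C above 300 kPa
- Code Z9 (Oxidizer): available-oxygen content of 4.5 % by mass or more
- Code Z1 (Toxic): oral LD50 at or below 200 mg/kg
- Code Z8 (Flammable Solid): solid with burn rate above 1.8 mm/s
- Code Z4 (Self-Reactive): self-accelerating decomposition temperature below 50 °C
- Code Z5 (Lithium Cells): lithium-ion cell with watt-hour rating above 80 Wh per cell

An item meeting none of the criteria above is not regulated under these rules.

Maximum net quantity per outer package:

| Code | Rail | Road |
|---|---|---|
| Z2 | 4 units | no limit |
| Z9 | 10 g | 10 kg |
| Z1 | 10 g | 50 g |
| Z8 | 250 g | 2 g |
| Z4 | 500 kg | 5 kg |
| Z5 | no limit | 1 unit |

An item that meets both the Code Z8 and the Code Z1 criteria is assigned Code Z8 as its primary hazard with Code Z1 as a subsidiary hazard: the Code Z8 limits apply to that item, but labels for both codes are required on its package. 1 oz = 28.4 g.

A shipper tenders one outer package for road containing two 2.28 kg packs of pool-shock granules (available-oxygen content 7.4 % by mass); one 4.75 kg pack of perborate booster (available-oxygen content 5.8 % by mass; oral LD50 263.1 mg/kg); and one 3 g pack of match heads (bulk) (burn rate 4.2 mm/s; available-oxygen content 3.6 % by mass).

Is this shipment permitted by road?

No

Pool-shock granules: available-oxygen content 7.4 % by mass ≥ 4.5 % by mass → Code Z9 (Oxidizer).
The perborate booster has available-oxygen content 5.8 % by mass, which is ≥ 4.5 % by mass, so it is Code Z9 (Oxidizer).
With burn rate 4.2 mm/s (> 1.8 mm/s), the match heads (bulk) fall in Code Z8.
Code Z8 quantity: 3 g.
That exceeds the Code Z8 road limit of 2 g.
Code Z9 net quantity: (two 2.28 kg packs = 4.56 kg) + 4.75 kg = 9.31 kg.
9.31 kg is within the road limit of 10 kg for Code Z9.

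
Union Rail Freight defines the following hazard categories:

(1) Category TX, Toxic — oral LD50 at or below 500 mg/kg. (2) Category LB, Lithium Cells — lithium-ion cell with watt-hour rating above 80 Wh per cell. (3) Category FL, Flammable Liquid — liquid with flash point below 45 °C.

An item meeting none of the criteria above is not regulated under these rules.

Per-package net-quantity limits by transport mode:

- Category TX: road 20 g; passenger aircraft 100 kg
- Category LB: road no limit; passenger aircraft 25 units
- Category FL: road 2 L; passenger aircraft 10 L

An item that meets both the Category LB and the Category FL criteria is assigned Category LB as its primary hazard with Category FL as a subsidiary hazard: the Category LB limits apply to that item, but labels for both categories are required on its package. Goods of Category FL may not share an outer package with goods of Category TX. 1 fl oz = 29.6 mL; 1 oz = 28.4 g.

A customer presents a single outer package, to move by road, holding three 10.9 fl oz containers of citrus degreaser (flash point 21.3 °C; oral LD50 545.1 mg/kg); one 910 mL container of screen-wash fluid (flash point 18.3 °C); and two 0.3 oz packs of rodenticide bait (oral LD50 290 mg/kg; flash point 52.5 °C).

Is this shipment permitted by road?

With flash point 21.3 °C (< 45 °C), the citrus degreaser falls in Category FL.
The screen-wash fluid has flash point 18.3 °C, which is < 45 °C, so it is Category FL (Flammable Liquid).
Oral LD50 290 mg/kg meets the Category TX criterion (Toxic), so the rodenticide bait is Category TX.
Category FL net quantity: (three 10.9 fl oz containers = 967.92 mL) + 910 mL = 1877.92 mL.
1877.92 mL ≤ 2 L (road limit, Category FL) — within limit.
Category TX quantity: two 0.3 oz packs = 17.04 g.
17.04 g ≤ 20 g (road limit, Category TX) — within limit.
Category FL and Category TX may not share an outer package.

No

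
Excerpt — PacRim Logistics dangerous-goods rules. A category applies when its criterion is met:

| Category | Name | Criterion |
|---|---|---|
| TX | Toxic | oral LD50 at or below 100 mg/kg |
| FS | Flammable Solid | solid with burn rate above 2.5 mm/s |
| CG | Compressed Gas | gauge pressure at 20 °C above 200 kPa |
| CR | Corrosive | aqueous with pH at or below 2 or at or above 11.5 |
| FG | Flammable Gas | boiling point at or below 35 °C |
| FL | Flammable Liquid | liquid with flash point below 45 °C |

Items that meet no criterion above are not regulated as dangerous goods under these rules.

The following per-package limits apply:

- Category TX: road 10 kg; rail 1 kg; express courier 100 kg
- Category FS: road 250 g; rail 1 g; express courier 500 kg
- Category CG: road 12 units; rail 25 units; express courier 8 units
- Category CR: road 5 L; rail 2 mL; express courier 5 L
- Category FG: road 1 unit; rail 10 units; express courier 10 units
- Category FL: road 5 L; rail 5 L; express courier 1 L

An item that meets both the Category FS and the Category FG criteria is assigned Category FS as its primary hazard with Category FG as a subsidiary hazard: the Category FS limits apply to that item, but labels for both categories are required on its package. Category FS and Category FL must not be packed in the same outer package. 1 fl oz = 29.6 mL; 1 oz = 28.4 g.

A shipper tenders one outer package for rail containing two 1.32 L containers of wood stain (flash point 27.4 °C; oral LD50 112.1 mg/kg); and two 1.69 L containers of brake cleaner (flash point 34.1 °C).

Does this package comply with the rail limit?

No

The wood stain has flash point 27.4 °C, which is < 45 °C, so it is Category FL (Flammable Liquid).
With flash point 34.1 °C (< 45 °C), the brake cleaner falls in Category FL.
Total Category FL: (two 1.32 L containers = 2.64 L) + (two 1.69 L containers = 3.38 L) = 6.02 L.
6.02 L exceeds the rail limit of 5 L for Category FL.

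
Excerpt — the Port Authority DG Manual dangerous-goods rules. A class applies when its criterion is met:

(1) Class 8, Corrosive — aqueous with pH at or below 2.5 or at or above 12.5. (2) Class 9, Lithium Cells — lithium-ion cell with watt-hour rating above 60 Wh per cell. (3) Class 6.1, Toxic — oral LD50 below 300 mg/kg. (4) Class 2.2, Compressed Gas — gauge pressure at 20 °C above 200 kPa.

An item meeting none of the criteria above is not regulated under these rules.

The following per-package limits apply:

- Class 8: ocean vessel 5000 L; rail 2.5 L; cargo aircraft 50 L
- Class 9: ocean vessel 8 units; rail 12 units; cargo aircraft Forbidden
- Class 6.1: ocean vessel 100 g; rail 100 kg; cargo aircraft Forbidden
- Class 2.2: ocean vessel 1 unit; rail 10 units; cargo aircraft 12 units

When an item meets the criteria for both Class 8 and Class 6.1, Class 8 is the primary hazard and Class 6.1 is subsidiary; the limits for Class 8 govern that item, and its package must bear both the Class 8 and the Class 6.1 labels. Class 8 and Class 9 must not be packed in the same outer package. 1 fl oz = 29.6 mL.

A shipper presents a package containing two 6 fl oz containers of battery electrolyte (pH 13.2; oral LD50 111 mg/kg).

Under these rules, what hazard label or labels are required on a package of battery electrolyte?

Class 6.1 and 8

Battery electrolyte: pH 13.2 ≥ 12.5 → Class 8 (Corrosive).
The battery electrolyte has oral LD50 111 mg/kg, which is < 300 mg/kg, so it is Class 6.1 (Toxic).
By the precedence rule Class 8 is primary and Class 6.1 is subsidiary, and that rule requires both labels on the package.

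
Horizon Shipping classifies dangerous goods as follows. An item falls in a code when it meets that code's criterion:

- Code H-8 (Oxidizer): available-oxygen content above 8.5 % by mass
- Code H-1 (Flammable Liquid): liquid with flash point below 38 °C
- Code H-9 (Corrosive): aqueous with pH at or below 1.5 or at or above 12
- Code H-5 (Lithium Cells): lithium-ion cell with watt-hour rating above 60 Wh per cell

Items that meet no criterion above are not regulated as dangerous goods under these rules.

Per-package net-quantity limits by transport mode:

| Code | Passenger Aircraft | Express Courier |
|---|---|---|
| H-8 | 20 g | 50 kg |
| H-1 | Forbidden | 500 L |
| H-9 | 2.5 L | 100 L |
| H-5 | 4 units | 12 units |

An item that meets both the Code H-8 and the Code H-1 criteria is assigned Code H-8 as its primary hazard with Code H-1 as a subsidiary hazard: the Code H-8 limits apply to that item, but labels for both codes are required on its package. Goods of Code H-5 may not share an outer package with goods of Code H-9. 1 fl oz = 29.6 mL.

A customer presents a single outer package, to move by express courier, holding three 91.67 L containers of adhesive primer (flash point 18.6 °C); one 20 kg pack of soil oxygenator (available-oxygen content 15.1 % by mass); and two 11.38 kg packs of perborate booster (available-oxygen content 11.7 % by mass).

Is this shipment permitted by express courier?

Adhesive primer: flash point 18.6 °C < 38 °C → Code H-1 (Flammable Liquid).
Available-oxygen content 15.1 % by mass meets the Code H-8 criterion (Oxidizer), so the soil oxygenator is Code H-8.
The perborate booster has available-oxygen content 11.7 % by mass, which is > 8.5 % by mass, so it is Code H-8 (Oxidizer).
Code H-8 net quantity: 20 kg + (two 11.38 kg packs = 22.76 kg) = 42.76 kg.
42.76 kg is within the express courier limit of 50 kg for Code H-8.
Code H-1 quantity: three 91.67 L containers = 275.01 L.
275.01 L is within the express courier limit of 500 L for Code H-1.
The segregation rule (Code H-5 with Code H-9) does not apply to Code H-8 with Code H-1.
Every hazard code is within its express courier limit and no segregation rule is violated.

Yes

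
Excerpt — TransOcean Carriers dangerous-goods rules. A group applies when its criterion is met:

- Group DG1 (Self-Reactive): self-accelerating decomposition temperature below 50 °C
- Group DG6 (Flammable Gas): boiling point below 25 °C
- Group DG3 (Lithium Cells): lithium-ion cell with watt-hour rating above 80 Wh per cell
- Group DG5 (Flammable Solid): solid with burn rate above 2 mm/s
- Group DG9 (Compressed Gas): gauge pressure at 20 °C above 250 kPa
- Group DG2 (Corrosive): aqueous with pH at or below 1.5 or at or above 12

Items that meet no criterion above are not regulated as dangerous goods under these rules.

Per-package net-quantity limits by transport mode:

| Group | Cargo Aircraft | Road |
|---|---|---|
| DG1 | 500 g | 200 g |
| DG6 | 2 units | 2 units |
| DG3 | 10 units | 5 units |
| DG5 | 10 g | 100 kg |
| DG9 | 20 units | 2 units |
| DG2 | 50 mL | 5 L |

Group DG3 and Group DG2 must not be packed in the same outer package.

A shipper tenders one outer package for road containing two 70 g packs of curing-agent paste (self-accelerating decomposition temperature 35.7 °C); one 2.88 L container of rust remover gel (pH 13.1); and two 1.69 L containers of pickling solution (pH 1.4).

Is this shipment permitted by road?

With self-accelerating decomposition temperature 35.7 °C (< 50 °C), the curing-agent paste falls in Group DG1.
The rust remover gel has pH 13.1, which is ≥ 12, so it is Group DG2 (Corrosive).
Pickling solution: pH 1.4 ≤ 1.5 → Group DG2 (Corrosive).
Group DG2 net quantity: 2.88 L + (two 1.69 L containers = 3.38 L) = 6.26 L.
6.26 L > 5 L (road limit, Group DG2) — over the limit.
Group DG1 quantity: two 70 g packs = 140 g.
140 g is within the road limit of 200 g for Group DG1.
The segregation rule (Group DG3 with Group DG2) does not apply to Group DG2 with Group DG1.

No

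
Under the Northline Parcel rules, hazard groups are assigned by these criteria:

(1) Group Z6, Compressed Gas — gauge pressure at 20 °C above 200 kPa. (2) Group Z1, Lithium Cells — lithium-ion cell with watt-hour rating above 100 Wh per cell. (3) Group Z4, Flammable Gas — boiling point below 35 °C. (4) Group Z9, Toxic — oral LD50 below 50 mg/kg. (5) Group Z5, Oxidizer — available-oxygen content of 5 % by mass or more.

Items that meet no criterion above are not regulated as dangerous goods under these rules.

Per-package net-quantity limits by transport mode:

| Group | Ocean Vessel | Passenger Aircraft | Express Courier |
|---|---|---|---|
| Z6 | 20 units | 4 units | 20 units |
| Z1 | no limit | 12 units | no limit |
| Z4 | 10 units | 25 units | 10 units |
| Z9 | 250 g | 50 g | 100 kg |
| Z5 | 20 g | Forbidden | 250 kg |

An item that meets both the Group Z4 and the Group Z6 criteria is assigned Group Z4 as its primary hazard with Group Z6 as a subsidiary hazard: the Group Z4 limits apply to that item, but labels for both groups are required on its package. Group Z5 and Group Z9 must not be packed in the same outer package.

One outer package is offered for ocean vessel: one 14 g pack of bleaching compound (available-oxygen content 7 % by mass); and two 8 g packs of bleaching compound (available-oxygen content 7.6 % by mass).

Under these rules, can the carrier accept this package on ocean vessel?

Bleaching compound: available-oxygen content 7 % by mass ≥ 5 % by mass → Group Z5 (Oxidizer).
With available-oxygen content 7.6 % by mass (≥ 5 % by mass), the bleaching compound falls in Group Z5.
Total Group Z5: 14 g + (two 8 g packs = 16 g) = 30 g.
30 g exceeds the ocean vessel limit of 20 g for Group Z5.

No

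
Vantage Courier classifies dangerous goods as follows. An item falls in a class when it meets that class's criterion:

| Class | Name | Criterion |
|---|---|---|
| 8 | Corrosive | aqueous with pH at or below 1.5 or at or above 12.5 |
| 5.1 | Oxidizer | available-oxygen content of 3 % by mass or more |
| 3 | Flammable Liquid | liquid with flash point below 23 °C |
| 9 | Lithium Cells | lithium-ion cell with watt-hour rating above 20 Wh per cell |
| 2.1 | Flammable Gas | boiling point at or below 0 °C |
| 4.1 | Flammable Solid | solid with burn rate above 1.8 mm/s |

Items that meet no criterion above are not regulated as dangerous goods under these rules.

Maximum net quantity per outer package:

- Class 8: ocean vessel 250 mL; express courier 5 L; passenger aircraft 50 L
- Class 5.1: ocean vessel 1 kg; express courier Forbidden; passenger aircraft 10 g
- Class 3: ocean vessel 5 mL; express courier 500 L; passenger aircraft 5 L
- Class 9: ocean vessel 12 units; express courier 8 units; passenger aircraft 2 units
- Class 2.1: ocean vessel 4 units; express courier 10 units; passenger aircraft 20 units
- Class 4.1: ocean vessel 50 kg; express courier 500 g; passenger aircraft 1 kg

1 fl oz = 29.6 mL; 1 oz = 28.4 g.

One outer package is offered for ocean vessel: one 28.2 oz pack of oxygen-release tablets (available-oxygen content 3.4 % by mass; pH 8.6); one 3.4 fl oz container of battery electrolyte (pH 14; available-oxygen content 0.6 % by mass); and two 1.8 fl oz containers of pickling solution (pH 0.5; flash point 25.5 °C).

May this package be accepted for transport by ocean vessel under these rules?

Available-oxygen content 3.4 % by mass meets the Class 5.1 criterion (Oxidizer), so the oxygen-release tablets are Class 5.1.
pH 14 meets the Class 8 criterion (Corrosive), so the battery electrolyte is Class 8.
Pickling solution: pH 0.5 ≤ 1.5 → Class 8 (Corrosive).
Class 5.1 quantity: one 28.2 oz pack = 800.88 g.
That is within the Class 5.1 ocean vessel limit of 1 kg.
Total Class 8: (one 3.4 fl oz container = 100.64 mL) + (two 1.8 fl oz containers = 106.56 mL) = 207.2 mL.
That is within the Class 8 ocean vessel limit of 250 mL.
Every hazard class is within its ocean vessel limit and no segregation rule is violated.

Yes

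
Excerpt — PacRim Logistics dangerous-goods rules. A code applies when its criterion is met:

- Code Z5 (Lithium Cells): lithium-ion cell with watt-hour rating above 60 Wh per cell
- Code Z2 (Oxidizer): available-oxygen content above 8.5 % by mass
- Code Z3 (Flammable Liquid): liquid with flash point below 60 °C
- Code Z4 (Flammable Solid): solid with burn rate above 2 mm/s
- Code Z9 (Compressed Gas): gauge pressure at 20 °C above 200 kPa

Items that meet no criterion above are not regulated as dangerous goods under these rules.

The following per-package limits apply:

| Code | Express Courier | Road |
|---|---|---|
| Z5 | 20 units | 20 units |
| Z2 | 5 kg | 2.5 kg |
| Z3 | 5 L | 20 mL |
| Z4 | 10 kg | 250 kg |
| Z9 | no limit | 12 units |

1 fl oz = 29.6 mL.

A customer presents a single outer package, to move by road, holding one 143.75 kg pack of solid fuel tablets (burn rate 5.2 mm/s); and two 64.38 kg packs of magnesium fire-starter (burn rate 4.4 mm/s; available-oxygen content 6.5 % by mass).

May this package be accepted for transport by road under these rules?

With burn rate 5.2 mm/s (> 2 mm/s), the solid fuel tablets fall in Code Z4.
The magnesium fire-starter has burn rate 4.4 mm/s, which is > 2 mm/s, so it is Code Z4 (Flammable Solid).
Total Code Z4: 143.75 kg + (two 64.38 kg packs = 128.76 kg) = 272.51 kg.
272.51 kg exceeds the road limit of 250 kg for Code Z4.

No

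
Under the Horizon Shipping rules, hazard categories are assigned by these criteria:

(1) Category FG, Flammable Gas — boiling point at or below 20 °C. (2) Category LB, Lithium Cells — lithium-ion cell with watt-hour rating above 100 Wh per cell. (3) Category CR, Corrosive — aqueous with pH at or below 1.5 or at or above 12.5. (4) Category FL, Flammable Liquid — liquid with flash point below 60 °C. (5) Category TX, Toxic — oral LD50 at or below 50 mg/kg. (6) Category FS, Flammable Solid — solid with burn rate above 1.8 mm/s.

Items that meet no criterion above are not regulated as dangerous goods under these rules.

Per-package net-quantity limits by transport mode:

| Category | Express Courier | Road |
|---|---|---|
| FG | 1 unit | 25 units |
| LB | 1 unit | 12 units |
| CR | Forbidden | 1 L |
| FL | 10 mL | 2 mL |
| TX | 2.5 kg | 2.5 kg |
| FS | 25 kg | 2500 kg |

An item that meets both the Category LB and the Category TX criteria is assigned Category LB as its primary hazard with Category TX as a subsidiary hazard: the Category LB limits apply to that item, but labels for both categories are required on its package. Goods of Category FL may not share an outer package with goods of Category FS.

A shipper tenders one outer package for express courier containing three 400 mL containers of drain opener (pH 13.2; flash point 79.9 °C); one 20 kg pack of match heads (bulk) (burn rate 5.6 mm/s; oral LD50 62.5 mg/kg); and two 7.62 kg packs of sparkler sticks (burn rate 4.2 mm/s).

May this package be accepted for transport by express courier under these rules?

No

Drain opener: pH 13.2 ≥ 12.5 → Category CR (Corrosive).
Match heads (bulk): burn rate 5.6 mm/s > 1.8 mm/s → Category FS (Flammable Solid).
With burn rate 4.2 mm/s (> 1.8 mm/s), the sparkler sticks fall in Category FS.
Category FS net quantity: 20 kg + (two 7.62 kg packs = 15.24 kg) = 35.24 kg.
35.24 kg exceeds the express courier limit of 25 kg for Category FS.
Category CR quantity: three 400 mL containers = 1.2 L.
Category CR is Forbidden by express courier.
The segregation rule (Category FL with Category FS) does not apply to Category FS with Category CR.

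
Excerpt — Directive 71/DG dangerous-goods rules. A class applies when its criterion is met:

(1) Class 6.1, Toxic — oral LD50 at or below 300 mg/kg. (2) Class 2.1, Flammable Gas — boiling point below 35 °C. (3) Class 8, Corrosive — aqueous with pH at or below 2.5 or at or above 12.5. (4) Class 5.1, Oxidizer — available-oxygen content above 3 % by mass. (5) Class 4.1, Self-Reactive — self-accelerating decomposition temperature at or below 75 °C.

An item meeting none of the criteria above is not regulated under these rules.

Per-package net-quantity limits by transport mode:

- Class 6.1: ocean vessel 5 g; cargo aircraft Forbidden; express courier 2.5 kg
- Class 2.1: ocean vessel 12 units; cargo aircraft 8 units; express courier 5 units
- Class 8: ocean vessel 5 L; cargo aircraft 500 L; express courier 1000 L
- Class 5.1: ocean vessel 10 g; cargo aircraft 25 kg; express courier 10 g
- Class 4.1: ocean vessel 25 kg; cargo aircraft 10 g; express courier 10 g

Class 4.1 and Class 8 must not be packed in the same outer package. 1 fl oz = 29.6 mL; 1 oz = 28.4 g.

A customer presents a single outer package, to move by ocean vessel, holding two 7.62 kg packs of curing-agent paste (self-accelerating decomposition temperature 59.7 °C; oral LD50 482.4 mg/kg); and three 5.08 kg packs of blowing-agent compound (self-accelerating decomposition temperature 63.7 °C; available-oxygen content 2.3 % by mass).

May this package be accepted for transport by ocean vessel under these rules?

With self-accelerating decomposition temperature 59.7 °C (≤ 75 °C), the curing-agent paste falls in Class 4.1.
Blowing-agent compound: self-accelerating decomposition temperature 63.7 °C ≤ 75 °C → Class 4.1 (Self-Reactive).
Class 4.1 net quantity: (two 7.62 kg packs = 15.24 kg) + (three 5.08 kg packs = 15.24 kg) = 30.48 kg.
That exceeds the Class 4.1 ocean vessel limit of 25 kg.

No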